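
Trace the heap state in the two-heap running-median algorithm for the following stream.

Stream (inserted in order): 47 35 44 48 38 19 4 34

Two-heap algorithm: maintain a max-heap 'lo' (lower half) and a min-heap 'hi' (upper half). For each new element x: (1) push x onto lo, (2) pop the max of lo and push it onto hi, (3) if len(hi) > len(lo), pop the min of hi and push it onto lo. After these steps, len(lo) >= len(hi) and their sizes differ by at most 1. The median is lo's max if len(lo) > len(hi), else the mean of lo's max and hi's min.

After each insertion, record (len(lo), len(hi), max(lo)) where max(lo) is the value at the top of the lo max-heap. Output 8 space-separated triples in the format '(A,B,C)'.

Answer: (1,0,47) (1,1,35) (2,1,44) (2,2,44) (3,2,44) (3,3,38) (4,3,38) (4,4,35)

Derivation:
Step 1: insert 47 -> lo=[47] hi=[] -> (len(lo)=1, len(hi)=0, max(lo)=47)
Step 2: insert 35 -> lo=[35] hi=[47] -> (len(lo)=1, len(hi)=1, max(lo)=35)
Step 3: insert 44 -> lo=[35, 44] hi=[47] -> (len(lo)=2, len(hi)=1, max(lo)=44)
Step 4: insert 48 -> lo=[35, 44] hi=[47, 48] -> (len(lo)=2, len(hi)=2, max(lo)=44)
Step 5: insert 38 -> lo=[35, 38, 44] hi=[47, 48] -> (len(lo)=3, len(hi)=2, max(lo)=44)
Step 6: insert 19 -> lo=[19, 35, 38] hi=[44, 47, 48] -> (len(lo)=3, len(hi)=3, max(lo)=38)
Step 7: insert 4 -> lo=[4, 19, 35, 38] hi=[44, 47, 48] -> (len(lo)=4, len(hi)=3, max(lo)=38)
Step 8: insert 34 -> lo=[4, 19, 34, 35] hi=[38, 44, 47, 48] -> (len(lo)=4, len(hi)=4, max(lo)=35)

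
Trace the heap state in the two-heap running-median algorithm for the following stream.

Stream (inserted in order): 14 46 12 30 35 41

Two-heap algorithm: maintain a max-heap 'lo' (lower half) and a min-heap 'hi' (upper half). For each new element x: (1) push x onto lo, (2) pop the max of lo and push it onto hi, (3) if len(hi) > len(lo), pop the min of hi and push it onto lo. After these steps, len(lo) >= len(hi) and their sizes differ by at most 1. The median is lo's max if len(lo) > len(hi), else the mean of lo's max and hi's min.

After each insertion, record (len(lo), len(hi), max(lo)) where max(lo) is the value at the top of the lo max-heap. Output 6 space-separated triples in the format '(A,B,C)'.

Answer: (1,0,14) (1,1,14) (2,1,14) (2,2,14) (3,2,30) (3,3,30)

Derivation:
Step 1: insert 14 -> lo=[14] hi=[] -> (len(lo)=1, len(hi)=0, max(lo)=14)
Step 2: insert 46 -> lo=[14] hi=[46] -> (len(lo)=1, len(hi)=1, max(lo)=14)
Step 3: insert 12 -> lo=[12, 14] hi=[46] -> (len(lo)=2, len(hi)=1, max(lo)=14)
Step 4: insert 30 -> lo=[12, 14] hi=[30, 46] -> (len(lo)=2, len(hi)=2, max(lo)=14)
Step 5: insert 35 -> lo=[12, 14, 30] hi=[35, 46] -> (len(lo)=3, len(hi)=2, max(lo)=30)
Step 6: insert 41 -> lo=[12, 14, 30] hi=[35, 41, 46] -> (len(lo)=3, len(hi)=3, max(lo)=30)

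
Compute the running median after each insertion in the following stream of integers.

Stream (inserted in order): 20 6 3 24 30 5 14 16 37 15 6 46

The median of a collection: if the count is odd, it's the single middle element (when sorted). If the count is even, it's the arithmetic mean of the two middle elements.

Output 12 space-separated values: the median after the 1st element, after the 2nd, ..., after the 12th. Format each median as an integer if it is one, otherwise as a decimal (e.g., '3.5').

Step 1: insert 20 -> lo=[20] (size 1, max 20) hi=[] (size 0) -> median=20
Step 2: insert 6 -> lo=[6] (size 1, max 6) hi=[20] (size 1, min 20) -> median=13
Step 3: insert 3 -> lo=[3, 6] (size 2, max 6) hi=[20] (size 1, min 20) -> median=6
Step 4: insert 24 -> lo=[3, 6] (size 2, max 6) hi=[20, 24] (size 2, min 20) -> median=13
Step 5: insert 30 -> lo=[3, 6, 20] (size 3, max 20) hi=[24, 30] (size 2, min 24) -> median=20
Step 6: insert 5 -> lo=[3, 5, 6] (size 3, max 6) hi=[20, 24, 30] (size 3, min 20) -> median=13
Step 7: insert 14 -> lo=[3, 5, 6, 14] (size 4, max 14) hi=[20, 24, 30] (size 3, min 20) -> median=14
Step 8: insert 16 -> lo=[3, 5, 6, 14] (size 4, max 14) hi=[16, 20, 24, 30] (size 4, min 16) -> median=15
Step 9: insert 37 -> lo=[3, 5, 6, 14, 16] (size 5, max 16) hi=[20, 24, 30, 37] (size 4, min 20) -> median=16
Step 10: insert 15 -> lo=[3, 5, 6, 14, 15] (size 5, max 15) hi=[16, 20, 24, 30, 37] (size 5, min 16) -> median=15.5
Step 11: insert 6 -> lo=[3, 5, 6, 6, 14, 15] (size 6, max 15) hi=[16, 20, 24, 30, 37] (size 5, min 16) -> median=15
Step 12: insert 46 -> lo=[3, 5, 6, 6, 14, 15] (size 6, max 15) hi=[16, 20, 24, 30, 37, 46] (size 6, min 16) -> median=15.5

Answer: 20 13 6 13 20 13 14 15 16 15.5 15 15.5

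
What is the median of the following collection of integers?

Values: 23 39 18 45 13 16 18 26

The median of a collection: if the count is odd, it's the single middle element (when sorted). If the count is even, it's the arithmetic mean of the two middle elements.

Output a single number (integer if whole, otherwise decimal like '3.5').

Answer: 20.5

Derivation:
Step 1: insert 23 -> lo=[23] (size 1, max 23) hi=[] (size 0) -> median=23
Step 2: insert 39 -> lo=[23] (size 1, max 23) hi=[39] (size 1, min 39) -> median=31
Step 3: insert 18 -> lo=[18, 23] (size 2, max 23) hi=[39] (size 1, min 39) -> median=23
Step 4: insert 45 -> lo=[18, 23] (size 2, max 23) hi=[39, 45] (size 2, min 39) -> median=31
Step 5: insert 13 -> lo=[13, 18, 23] (size 3, max 23) hi=[39, 45] (size 2, min 39) -> median=23
Step 6: insert 16 -> lo=[13, 16, 18] (size 3, max 18) hi=[23, 39, 45] (size 3, min 23) -> median=20.5
Step 7: insert 18 -> lo=[13, 16, 18, 18] (size 4, max 18) hi=[23, 39, 45] (size 3, min 23) -> median=18
Step 8: insert 26 -> lo=[13, 16, 18, 18] (size 4, max 18) hi=[23, 26, 39, 45] (size 4, min 23) -> median=20.5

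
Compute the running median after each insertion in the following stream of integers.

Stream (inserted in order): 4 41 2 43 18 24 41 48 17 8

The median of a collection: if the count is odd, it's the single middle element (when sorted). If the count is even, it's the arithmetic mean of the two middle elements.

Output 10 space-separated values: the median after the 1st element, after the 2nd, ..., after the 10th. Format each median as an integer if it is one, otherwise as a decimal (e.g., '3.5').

Answer: 4 22.5 4 22.5 18 21 24 32.5 24 21

Derivation:
Step 1: insert 4 -> lo=[4] (size 1, max 4) hi=[] (size 0) -> median=4
Step 2: insert 41 -> lo=[4] (size 1, max 4) hi=[41] (size 1, min 41) -> median=22.5
Step 3: insert 2 -> lo=[2, 4] (size 2, max 4) hi=[41] (size 1, min 41) -> median=4
Step 4: insert 43 -> lo=[2, 4] (size 2, max 4) hi=[41, 43] (size 2, min 41) -> median=22.5
Step 5: insert 18 -> lo=[2, 4, 18] (size 3, max 18) hi=[41, 43] (size 2, min 41) -> median=18
Step 6: insert 24 -> lo=[2, 4, 18] (size 3, max 18) hi=[24, 41, 43] (size 3, min 24) -> median=21
Step 7: insert 41 -> lo=[2, 4, 18, 24] (size 4, max 24) hi=[41, 41, 43] (size 3, min 41) -> median=24
Step 8: insert 48 -> lo=[2, 4, 18, 24] (size 4, max 24) hi=[41, 41, 43, 48] (size 4, min 41) -> median=32.5
Step 9: insert 17 -> lo=[2, 4, 17, 18, 24] (size 5, max 24) hi=[41, 41, 43, 48] (size 4, min 41) -> median=24
Step 10: insert 8 -> lo=[2, 4, 8, 17, 18] (size 5, max 18) hi=[24, 41, 41, 43, 48] (size 5, min 24) -> median=21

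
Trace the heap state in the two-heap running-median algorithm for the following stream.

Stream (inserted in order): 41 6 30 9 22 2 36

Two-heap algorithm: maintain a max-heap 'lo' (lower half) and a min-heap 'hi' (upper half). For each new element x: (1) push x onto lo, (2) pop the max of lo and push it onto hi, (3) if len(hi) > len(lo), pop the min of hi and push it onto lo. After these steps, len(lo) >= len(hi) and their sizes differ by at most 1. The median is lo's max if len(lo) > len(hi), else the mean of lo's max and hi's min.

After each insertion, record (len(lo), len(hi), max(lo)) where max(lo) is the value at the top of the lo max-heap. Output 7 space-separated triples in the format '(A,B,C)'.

Answer: (1,0,41) (1,1,6) (2,1,30) (2,2,9) (3,2,22) (3,3,9) (4,3,22)

Derivation:
Step 1: insert 41 -> lo=[41] hi=[] -> (len(lo)=1, len(hi)=0, max(lo)=41)
Step 2: insert 6 -> lo=[6] hi=[41] -> (len(lo)=1, len(hi)=1, max(lo)=6)
Step 3: insert 30 -> lo=[6, 30] hi=[41] -> (len(lo)=2, len(hi)=1, max(lo)=30)
Step 4: insert 9 -> lo=[6, 9] hi=[30, 41] -> (len(lo)=2, len(hi)=2, max(lo)=9)
Step 5: insert 22 -> lo=[6, 9, 22] hi=[30, 41] -> (len(lo)=3, len(hi)=2, max(lo)=22)
Step 6: insert 2 -> lo=[2, 6, 9] hi=[22, 30, 41] -> (len(lo)=3, len(hi)=3, max(lo)=9)
Step 7: insert 36 -> lo=[2, 6, 9, 22] hi=[30, 36, 41] -> (len(lo)=4, len(hi)=3, max(lo)=22)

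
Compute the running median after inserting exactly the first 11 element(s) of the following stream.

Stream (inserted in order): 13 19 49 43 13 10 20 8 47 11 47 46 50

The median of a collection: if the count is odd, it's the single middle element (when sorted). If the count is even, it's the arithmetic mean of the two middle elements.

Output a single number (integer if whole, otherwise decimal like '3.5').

Step 1: insert 13 -> lo=[13] (size 1, max 13) hi=[] (size 0) -> median=13
Step 2: insert 19 -> lo=[13] (size 1, max 13) hi=[19] (size 1, min 19) -> median=16
Step 3: insert 49 -> lo=[13, 19] (size 2, max 19) hi=[49] (size 1, min 49) -> median=19
Step 4: insert 43 -> lo=[13, 19] (size 2, max 19) hi=[43, 49] (size 2, min 43) -> median=31
Step 5: insert 13 -> lo=[13, 13, 19] (size 3, max 19) hi=[43, 49] (size 2, min 43) -> median=19
Step 6: insert 10 -> lo=[10, 13, 13] (size 3, max 13) hi=[19, 43, 49] (size 3, min 19) -> median=16
Step 7: insert 20 -> lo=[10, 13, 13, 19] (size 4, max 19) hi=[20, 43, 49] (size 3, min 20) -> median=19
Step 8: insert 8 -> lo=[8, 10, 13, 13] (size 4, max 13) hi=[19, 20, 43, 49] (size 4, min 19) -> median=16
Step 9: insert 47 -> lo=[8, 10, 13, 13, 19] (size 5, max 19) hi=[20, 43, 47, 49] (size 4, min 20) -> median=19
Step 10: insert 11 -> lo=[8, 10, 11, 13, 13] (size 5, max 13) hi=[19, 20, 43, 47, 49] (size 5, min 19) -> median=16
Step 11: insert 47 -> lo=[8, 10, 11, 13, 13, 19] (size 6, max 19) hi=[20, 43, 47, 47, 49] (size 5, min 20) -> median=19

Answer: 19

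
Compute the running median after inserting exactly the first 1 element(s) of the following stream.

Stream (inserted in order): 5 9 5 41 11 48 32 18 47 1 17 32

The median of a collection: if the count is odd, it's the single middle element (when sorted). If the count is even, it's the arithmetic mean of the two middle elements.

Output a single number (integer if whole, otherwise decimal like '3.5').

Step 1: insert 5 -> lo=[5] (size 1, max 5) hi=[] (size 0) -> median=5

Answer: 5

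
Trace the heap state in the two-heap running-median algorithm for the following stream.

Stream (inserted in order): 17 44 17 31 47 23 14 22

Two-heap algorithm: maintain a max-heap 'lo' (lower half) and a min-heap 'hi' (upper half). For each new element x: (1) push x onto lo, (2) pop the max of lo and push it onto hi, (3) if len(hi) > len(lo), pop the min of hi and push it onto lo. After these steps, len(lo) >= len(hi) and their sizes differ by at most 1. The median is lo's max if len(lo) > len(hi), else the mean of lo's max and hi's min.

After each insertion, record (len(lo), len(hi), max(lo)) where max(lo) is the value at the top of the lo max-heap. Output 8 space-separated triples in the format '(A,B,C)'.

Answer: (1,0,17) (1,1,17) (2,1,17) (2,2,17) (3,2,31) (3,3,23) (4,3,23) (4,4,22)

Derivation:
Step 1: insert 17 -> lo=[17] hi=[] -> (len(lo)=1, len(hi)=0, max(lo)=17)
Step 2: insert 44 -> lo=[17] hi=[44] -> (len(lo)=1, len(hi)=1, max(lo)=17)
Step 3: insert 17 -> lo=[17, 17] hi=[44] -> (len(lo)=2, len(hi)=1, max(lo)=17)
Step 4: insert 31 -> lo=[17, 17] hi=[31, 44] -> (len(lo)=2, len(hi)=2, max(lo)=17)
Step 5: insert 47 -> lo=[17, 17, 31] hi=[44, 47] -> (len(lo)=3, len(hi)=2, max(lo)=31)
Step 6: insert 23 -> lo=[17, 17, 23] hi=[31, 44, 47] -> (len(lo)=3, len(hi)=3, max(lo)=23)
Step 7: insert 14 -> lo=[14, 17, 17, 23] hi=[31, 44, 47] -> (len(lo)=4, len(hi)=3, max(lo)=23)
Step 8: insert 22 -> lo=[14, 17, 17, 22] hi=[23, 31, 44, 47] -> (len(lo)=4, len(hi)=4, max(lo)=22)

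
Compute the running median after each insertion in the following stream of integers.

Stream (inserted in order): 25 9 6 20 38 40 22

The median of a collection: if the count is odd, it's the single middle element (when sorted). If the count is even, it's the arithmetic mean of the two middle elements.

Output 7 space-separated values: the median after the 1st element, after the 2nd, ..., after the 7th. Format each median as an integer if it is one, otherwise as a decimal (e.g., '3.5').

Step 1: insert 25 -> lo=[25] (size 1, max 25) hi=[] (size 0) -> median=25
Step 2: insert 9 -> lo=[9] (size 1, max 9) hi=[25] (size 1, min 25) -> median=17
Step 3: insert 6 -> lo=[6, 9] (size 2, max 9) hi=[25] (size 1, min 25) -> median=9
Step 4: insert 20 -> lo=[6, 9] (size 2, max 9) hi=[20, 25] (size 2, min 20) -> median=14.5
Step 5: insert 38 -> lo=[6, 9, 20] (size 3, max 20) hi=[25, 38] (size 2, min 25) -> median=20
Step 6: insert 40 -> lo=[6, 9, 20] (size 3, max 20) hi=[25, 38, 40] (size 3, min 25) -> median=22.5
Step 7: insert 22 -> lo=[6, 9, 20, 22] (size 4, max 22) hi=[25, 38, 40] (size 3, min 25) -> median=22

Answer: 25 17 9 14.5 20 22.5 22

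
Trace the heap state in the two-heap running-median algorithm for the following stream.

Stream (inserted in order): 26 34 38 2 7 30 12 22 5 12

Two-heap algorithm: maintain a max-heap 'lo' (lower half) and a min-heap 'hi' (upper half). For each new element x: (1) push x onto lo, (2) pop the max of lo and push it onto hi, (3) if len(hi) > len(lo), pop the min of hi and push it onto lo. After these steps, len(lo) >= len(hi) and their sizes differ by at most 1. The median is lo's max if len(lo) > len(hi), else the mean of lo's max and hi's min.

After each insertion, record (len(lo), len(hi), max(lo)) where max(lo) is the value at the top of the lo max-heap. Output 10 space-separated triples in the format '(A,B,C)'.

Step 1: insert 26 -> lo=[26] hi=[] -> (len(lo)=1, len(hi)=0, max(lo)=26)
Step 2: insert 34 -> lo=[26] hi=[34] -> (len(lo)=1, len(hi)=1, max(lo)=26)
Step 3: insert 38 -> lo=[26, 34] hi=[38] -> (len(lo)=2, len(hi)=1, max(lo)=34)
Step 4: insert 2 -> lo=[2, 26] hi=[34, 38] -> (len(lo)=2, len(hi)=2, max(lo)=26)
Step 5: insert 7 -> lo=[2, 7, 26] hi=[34, 38] -> (len(lo)=3, len(hi)=2, max(lo)=26)
Step 6: insert 30 -> lo=[2, 7, 26] hi=[30, 34, 38] -> (len(lo)=3, len(hi)=3, max(lo)=26)
Step 7: insert 12 -> lo=[2, 7, 12, 26] hi=[30, 34, 38] -> (len(lo)=4, len(hi)=3, max(lo)=26)
Step 8: insert 22 -> lo=[2, 7, 12, 22] hi=[26, 30, 34, 38] -> (len(lo)=4, len(hi)=4, max(lo)=22)
Step 9: insert 5 -> lo=[2, 5, 7, 12, 22] hi=[26, 30, 34, 38] -> (len(lo)=5, len(hi)=4, max(lo)=22)
Step 10: insert 12 -> lo=[2, 5, 7, 12, 12] hi=[22, 26, 30, 34, 38] -> (len(lo)=5, len(hi)=5, max(lo)=12)

Answer: (1,0,26) (1,1,26) (2,1,34) (2,2,26) (3,2,26) (3,3,26) (4,3,26) (4,4,22) (5,4,22) (5,5,12)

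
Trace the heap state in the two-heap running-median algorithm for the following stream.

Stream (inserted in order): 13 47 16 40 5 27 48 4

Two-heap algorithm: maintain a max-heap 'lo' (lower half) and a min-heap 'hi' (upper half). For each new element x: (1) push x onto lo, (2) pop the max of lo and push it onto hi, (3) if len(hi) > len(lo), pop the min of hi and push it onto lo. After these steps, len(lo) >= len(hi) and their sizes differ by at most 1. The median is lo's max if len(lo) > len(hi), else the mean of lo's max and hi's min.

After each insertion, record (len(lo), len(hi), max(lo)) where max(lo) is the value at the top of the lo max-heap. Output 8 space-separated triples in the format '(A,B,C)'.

Answer: (1,0,13) (1,1,13) (2,1,16) (2,2,16) (3,2,16) (3,3,16) (4,3,27) (4,4,16)

Derivation:
Step 1: insert 13 -> lo=[13] hi=[] -> (len(lo)=1, len(hi)=0, max(lo)=13)
Step 2: insert 47 -> lo=[13] hi=[47] -> (len(lo)=1, len(hi)=1, max(lo)=13)
Step 3: insert 16 -> lo=[13, 16] hi=[47] -> (len(lo)=2, len(hi)=1, max(lo)=16)
Step 4: insert 40 -> lo=[13, 16] hi=[40, 47] -> (len(lo)=2, len(hi)=2, max(lo)=16)
Step 5: insert 5 -> lo=[5, 13, 16] hi=[40, 47] -> (len(lo)=3, len(hi)=2, max(lo)=16)
Step 6: insert 27 -> lo=[5, 13, 16] hi=[27, 40, 47] -> (len(lo)=3, len(hi)=3, max(lo)=16)
Step 7: insert 48 -> lo=[5, 13, 16, 27] hi=[40, 47, 48] -> (len(lo)=4, len(hi)=3, max(lo)=27)
Step 8: insert 4 -> lo=[4, 5, 13, 16] hi=[27, 40, 47, 48] -> (len(lo)=4, len(hi)=4, max(lo)=16)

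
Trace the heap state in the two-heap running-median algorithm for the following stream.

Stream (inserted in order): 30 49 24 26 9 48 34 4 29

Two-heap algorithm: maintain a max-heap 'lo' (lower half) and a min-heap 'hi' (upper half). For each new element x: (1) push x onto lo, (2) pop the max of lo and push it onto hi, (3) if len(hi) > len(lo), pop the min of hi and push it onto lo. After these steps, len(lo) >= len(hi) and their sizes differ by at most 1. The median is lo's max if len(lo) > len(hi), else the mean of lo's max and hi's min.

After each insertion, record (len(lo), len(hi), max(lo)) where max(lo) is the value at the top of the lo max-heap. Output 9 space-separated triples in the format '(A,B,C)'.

Answer: (1,0,30) (1,1,30) (2,1,30) (2,2,26) (3,2,26) (3,3,26) (4,3,30) (4,4,26) (5,4,29)

Derivation:
Step 1: insert 30 -> lo=[30] hi=[] -> (len(lo)=1, len(hi)=0, max(lo)=30)
Step 2: insert 49 -> lo=[30] hi=[49] -> (len(lo)=1, len(hi)=1, max(lo)=30)
Step 3: insert 24 -> lo=[24, 30] hi=[49] -> (len(lo)=2, len(hi)=1, max(lo)=30)
Step 4: insert 26 -> lo=[24, 26] hi=[30, 49] -> (len(lo)=2, len(hi)=2, max(lo)=26)
Step 5: insert 9 -> lo=[9, 24, 26] hi=[30, 49] -> (len(lo)=3, len(hi)=2, max(lo)=26)
Step 6: insert 48 -> lo=[9, 24, 26] hi=[30, 48, 49] -> (len(lo)=3, len(hi)=3, max(lo)=26)
Step 7: insert 34 -> lo=[9, 24, 26, 30] hi=[34, 48, 49] -> (len(lo)=4, len(hi)=3, max(lo)=30)
Step 8: insert 4 -> lo=[4, 9, 24, 26] hi=[30, 34, 48, 49] -> (len(lo)=4, len(hi)=4, max(lo)=26)
Step 9: insert 29 -> lo=[4, 9, 24, 26, 29] hi=[30, 34, 48, 49] -> (len(lo)=5, len(hi)=4, max(lo)=29)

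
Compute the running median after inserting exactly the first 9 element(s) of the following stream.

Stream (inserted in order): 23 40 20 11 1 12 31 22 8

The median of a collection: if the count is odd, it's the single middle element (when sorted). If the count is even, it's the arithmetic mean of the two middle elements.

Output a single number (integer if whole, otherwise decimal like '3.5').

Answer: 20

Derivation:
Step 1: insert 23 -> lo=[23] (size 1, max 23) hi=[] (size 0) -> median=23
Step 2: insert 40 -> lo=[23] (size 1, max 23) hi=[40] (size 1, min 40) -> median=31.5
Step 3: insert 20 -> lo=[20, 23] (size 2, max 23) hi=[40] (size 1, min 40) -> median=23
Step 4: insert 11 -> lo=[11, 20] (size 2, max 20) hi=[23, 40] (size 2, min 23) -> median=21.5
Step 5: insert 1 -> lo=[1, 11, 20] (size 3, max 20) hi=[23, 40] (size 2, min 23) -> median=20
Step 6: insert 12 -> lo=[1, 11, 12] (size 3, max 12) hi=[20, 23, 40] (size 3, min 20) -> median=16
Step 7: insert 31 -> lo=[1, 11, 12, 20] (size 4, max 20) hi=[23, 31, 40] (size 3, min 23) -> median=20
Step 8: insert 22 -> lo=[1, 11, 12, 20] (size 4, max 20) hi=[22, 23, 31, 40] (size 4, min 22) -> median=21
Step 9: insert 8 -> lo=[1, 8, 11, 12, 20] (size 5, max 20) hi=[22, 23, 31, 40] (size 4, min 22) -> median=20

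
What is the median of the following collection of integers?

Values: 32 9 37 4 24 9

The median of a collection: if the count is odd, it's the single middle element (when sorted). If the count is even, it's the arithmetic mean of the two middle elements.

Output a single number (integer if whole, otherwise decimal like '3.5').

Answer: 16.5

Derivation:
Step 1: insert 32 -> lo=[32] (size 1, max 32) hi=[] (size 0) -> median=32
Step 2: insert 9 -> lo=[9] (size 1, max 9) hi=[32] (size 1, min 32) -> median=20.5
Step 3: insert 37 -> lo=[9, 32] (size 2, max 32) hi=[37] (size 1, min 37) -> median=32
Step 4: insert 4 -> lo=[4, 9] (size 2, max 9) hi=[32, 37] (size 2, min 32) -> median=20.5
Step 5: insert 24 -> lo=[4, 9, 24] (size 3, max 24) hi=[32, 37] (size 2, min 32) -> median=24
Step 6: insert 9 -> lo=[4, 9, 9] (size 3, max 9) hi=[24, 32, 37] (size 3, min 24) -> median=16.5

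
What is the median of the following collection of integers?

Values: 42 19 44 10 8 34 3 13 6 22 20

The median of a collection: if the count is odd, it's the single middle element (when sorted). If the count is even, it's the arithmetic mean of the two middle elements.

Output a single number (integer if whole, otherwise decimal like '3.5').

Step 1: insert 42 -> lo=[42] (size 1, max 42) hi=[] (size 0) -> median=42
Step 2: insert 19 -> lo=[19] (size 1, max 19) hi=[42] (size 1, min 42) -> median=30.5
Step 3: insert 44 -> lo=[19, 42] (size 2, max 42) hi=[44] (size 1, min 44) -> median=42
Step 4: insert 10 -> lo=[10, 19] (size 2, max 19) hi=[42, 44] (size 2, min 42) -> median=30.5
Step 5: insert 8 -> lo=[8, 10, 19] (size 3, max 19) hi=[42, 44] (size 2, min 42) -> median=19
Step 6: insert 34 -> lo=[8, 10, 19] (size 3, max 19) hi=[34, 42, 44] (size 3, min 34) -> median=26.5
Step 7: insert 3 -> lo=[3, 8, 10, 19] (size 4, max 19) hi=[34, 42, 44] (size 3, min 34) -> median=19
Step 8: insert 13 -> lo=[3, 8, 10, 13] (size 4, max 13) hi=[19, 34, 42, 44] (size 4, min 19) -> median=16
Step 9: insert 6 -> lo=[3, 6, 8, 10, 13] (size 5, max 13) hi=[19, 34, 42, 44] (size 4, min 19) -> median=13
Step 10: insert 22 -> lo=[3, 6, 8, 10, 13] (size 5, max 13) hi=[19, 22, 34, 42, 44] (size 5, min 19) -> median=16
Step 11: insert 20 -> lo=[3, 6, 8, 10, 13, 19] (size 6, max 19) hi=[20, 22, 34, 42, 44] (size 5, min 20) -> median=19

Answer: 19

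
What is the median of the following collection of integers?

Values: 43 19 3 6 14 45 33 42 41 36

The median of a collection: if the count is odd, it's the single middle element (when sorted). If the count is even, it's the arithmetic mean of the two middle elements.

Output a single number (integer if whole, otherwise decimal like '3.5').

Step 1: insert 43 -> lo=[43] (size 1, max 43) hi=[] (size 0) -> median=43
Step 2: insert 19 -> lo=[19] (size 1, max 19) hi=[43] (size 1, min 43) -> median=31
Step 3: insert 3 -> lo=[3, 19] (size 2, max 19) hi=[43] (size 1, min 43) -> median=19
Step 4: insert 6 -> lo=[3, 6] (size 2, max 6) hi=[19, 43] (size 2, min 19) -> median=12.5
Step 5: insert 14 -> lo=[3, 6, 14] (size 3, max 14) hi=[19, 43] (size 2, min 19) -> median=14
Step 6: insert 45 -> lo=[3, 6, 14] (size 3, max 14) hi=[19, 43, 45] (size 3, min 19) -> median=16.5
Step 7: insert 33 -> lo=[3, 6, 14, 19] (size 4, max 19) hi=[33, 43, 45] (size 3, min 33) -> median=19
Step 8: insert 42 -> lo=[3, 6, 14, 19] (size 4, max 19) hi=[33, 42, 43, 45] (size 4, min 33) -> median=26
Step 9: insert 41 -> lo=[3, 6, 14, 19, 33] (size 5, max 33) hi=[41, 42, 43, 45] (size 4, min 41) -> median=33
Step 10: insert 36 -> lo=[3, 6, 14, 19, 33] (size 5, max 33) hi=[36, 41, 42, 43, 45] (size 5, min 36) -> median=34.5

Answer: 34.5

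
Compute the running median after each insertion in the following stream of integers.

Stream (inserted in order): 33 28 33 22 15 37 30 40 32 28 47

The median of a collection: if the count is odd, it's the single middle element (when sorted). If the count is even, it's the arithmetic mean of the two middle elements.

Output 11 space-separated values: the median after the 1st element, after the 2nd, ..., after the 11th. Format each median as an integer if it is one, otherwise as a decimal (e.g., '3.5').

Answer: 33 30.5 33 30.5 28 30.5 30 31.5 32 31 32

Derivation:
Step 1: insert 33 -> lo=[33] (size 1, max 33) hi=[] (size 0) -> median=33
Step 2: insert 28 -> lo=[28] (size 1, max 28) hi=[33] (size 1, min 33) -> median=30.5
Step 3: insert 33 -> lo=[28, 33] (size 2, max 33) hi=[33] (size 1, min 33) -> median=33
Step 4: insert 22 -> lo=[22, 28] (size 2, max 28) hi=[33, 33] (size 2, min 33) -> median=30.5
Step 5: insert 15 -> lo=[15, 22, 28] (size 3, max 28) hi=[33, 33] (size 2, min 33) -> median=28
Step 6: insert 37 -> lo=[15, 22, 28] (size 3, max 28) hi=[33, 33, 37] (size 3, min 33) -> median=30.5
Step 7: insert 30 -> lo=[15, 22, 28, 30] (size 4, max 30) hi=[33, 33, 37] (size 3, min 33) -> median=30
Step 8: insert 40 -> lo=[15, 22, 28, 30] (size 4, max 30) hi=[33, 33, 37, 40] (size 4, min 33) -> median=31.5
Step 9: insert 32 -> lo=[15, 22, 28, 30, 32] (size 5, max 32) hi=[33, 33, 37, 40] (size 4, min 33) -> median=32
Step 10: insert 28 -> lo=[15, 22, 28, 28, 30] (size 5, max 30) hi=[32, 33, 33, 37, 40] (size 5, min 32) -> median=31
Step 11: insert 47 -> lo=[15, 22, 28, 28, 30, 32] (size 6, max 32) hi=[33, 33, 37, 40, 47] (size 5, min 33) -> median=32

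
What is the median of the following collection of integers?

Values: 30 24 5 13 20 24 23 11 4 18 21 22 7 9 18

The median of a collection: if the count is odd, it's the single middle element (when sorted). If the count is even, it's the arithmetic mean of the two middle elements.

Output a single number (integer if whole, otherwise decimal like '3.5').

Step 1: insert 30 -> lo=[30] (size 1, max 30) hi=[] (size 0) -> median=30
Step 2: insert 24 -> lo=[24] (size 1, max 24) hi=[30] (size 1, min 30) -> median=27
Step 3: insert 5 -> lo=[5, 24] (size 2, max 24) hi=[30] (size 1, min 30) -> median=24
Step 4: insert 13 -> lo=[5, 13] (size 2, max 13) hi=[24, 30] (size 2, min 24) -> median=18.5
Step 5: insert 20 -> lo=[5, 13, 20] (size 3, max 20) hi=[24, 30] (size 2, min 24) -> median=20
Step 6: insert 24 -> lo=[5, 13, 20] (size 3, max 20) hi=[24, 24, 30] (size 3, min 24) -> median=22
Step 7: insert 23 -> lo=[5, 13, 20, 23] (size 4, max 23) hi=[24, 24, 30] (size 3, min 24) -> median=23
Step 8: insert 11 -> lo=[5, 11, 13, 20] (size 4, max 20) hi=[23, 24, 24, 30] (size 4, min 23) -> median=21.5
Step 9: insert 4 -> lo=[4, 5, 11, 13, 20] (size 5, max 20) hi=[23, 24, 24, 30] (size 4, min 23) -> median=20
Step 10: insert 18 -> lo=[4, 5, 11, 13, 18] (size 5, max 18) hi=[20, 23, 24, 24, 30] (size 5, min 20) -> median=19
Step 11: insert 21 -> lo=[4, 5, 11, 13, 18, 20] (size 6, max 20) hi=[21, 23, 24, 24, 30] (size 5, min 21) -> median=20
Step 12: insert 22 -> lo=[4, 5, 11, 13, 18, 20] (size 6, max 20) hi=[21, 22, 23, 24, 24, 30] (size 6, min 21) -> median=20.5
Step 13: insert 7 -> lo=[4, 5, 7, 11, 13, 18, 20] (size 7, max 20) hi=[21, 22, 23, 24, 24, 30] (size 6, min 21) -> median=20
Step 14: insert 9 -> lo=[4, 5, 7, 9, 11, 13, 18] (size 7, max 18) hi=[20, 21, 22, 23, 24, 24, 30] (size 7, min 20) -> median=19
Step 15: insert 18 -> lo=[4, 5, 7, 9, 11, 13, 18, 18] (size 8, max 18) hi=[20, 21, 22, 23, 24, 24, 30] (size 7, min 20) -> median=18

Answer: 18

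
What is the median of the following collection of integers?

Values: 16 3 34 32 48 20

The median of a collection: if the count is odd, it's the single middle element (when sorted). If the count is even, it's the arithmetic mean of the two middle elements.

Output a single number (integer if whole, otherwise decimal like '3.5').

Step 1: insert 16 -> lo=[16] (size 1, max 16) hi=[] (size 0) -> median=16
Step 2: insert 3 -> lo=[3] (size 1, max 3) hi=[16] (size 1, min 16) -> median=9.5
Step 3: insert 34 -> lo=[3, 16] (size 2, max 16) hi=[34] (size 1, min 34) -> median=16
Step 4: insert 32 -> lo=[3, 16] (size 2, max 16) hi=[32, 34] (size 2, min 32) -> median=24
Step 5: insert 48 -> lo=[3, 16, 32] (size 3, max 32) hi=[34, 48] (size 2, min 34) -> median=32
Step 6: insert 20 -> lo=[3, 16, 20] (size 3, max 20) hi=[32, 34, 48] (size 3, min 32) -> median=26

Answer: 26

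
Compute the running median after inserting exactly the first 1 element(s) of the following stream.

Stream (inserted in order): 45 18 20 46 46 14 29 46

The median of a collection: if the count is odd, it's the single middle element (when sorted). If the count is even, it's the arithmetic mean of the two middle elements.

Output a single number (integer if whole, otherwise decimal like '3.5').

Step 1: insert 45 -> lo=[45] (size 1, max 45) hi=[] (size 0) -> median=45

Answer: 45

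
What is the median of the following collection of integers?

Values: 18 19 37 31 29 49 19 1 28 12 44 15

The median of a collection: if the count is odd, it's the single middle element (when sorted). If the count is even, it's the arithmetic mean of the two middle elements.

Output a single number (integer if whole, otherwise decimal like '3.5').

Step 1: insert 18 -> lo=[18] (size 1, max 18) hi=[] (size 0) -> median=18
Step 2: insert 19 -> lo=[18] (size 1, max 18) hi=[19] (size 1, min 19) -> median=18.5
Step 3: insert 37 -> lo=[18, 19] (size 2, max 19) hi=[37] (size 1, min 37) -> median=19
Step 4: insert 31 -> lo=[18, 19] (size 2, max 19) hi=[31, 37] (size 2, min 31) -> median=25
Step 5: insert 29 -> lo=[18, 19, 29] (size 3, max 29) hi=[31, 37] (size 2, min 31) -> median=29
Step 6: insert 49 -> lo=[18, 19, 29] (size 3, max 29) hi=[31, 37, 49] (size 3, min 31) -> median=30
Step 7: insert 19 -> lo=[18, 19, 19, 29] (size 4, max 29) hi=[31, 37, 49] (size 3, min 31) -> median=29
Step 8: insert 1 -> lo=[1, 18, 19, 19] (size 4, max 19) hi=[29, 31, 37, 49] (size 4, min 29) -> median=24
Step 9: insert 28 -> lo=[1, 18, 19, 19, 28] (size 5, max 28) hi=[29, 31, 37, 49] (size 4, min 29) -> median=28
Step 10: insert 12 -> lo=[1, 12, 18, 19, 19] (size 5, max 19) hi=[28, 29, 31, 37, 49] (size 5, min 28) -> median=23.5
Step 11: insert 44 -> lo=[1, 12, 18, 19, 19, 28] (size 6, max 28) hi=[29, 31, 37, 44, 49] (size 5, min 29) -> median=28
Step 12: insert 15 -> lo=[1, 12, 15, 18, 19, 19] (size 6, max 19) hi=[28, 29, 31, 37, 44, 49] (size 6, min 28) -> median=23.5

Answer: 23.5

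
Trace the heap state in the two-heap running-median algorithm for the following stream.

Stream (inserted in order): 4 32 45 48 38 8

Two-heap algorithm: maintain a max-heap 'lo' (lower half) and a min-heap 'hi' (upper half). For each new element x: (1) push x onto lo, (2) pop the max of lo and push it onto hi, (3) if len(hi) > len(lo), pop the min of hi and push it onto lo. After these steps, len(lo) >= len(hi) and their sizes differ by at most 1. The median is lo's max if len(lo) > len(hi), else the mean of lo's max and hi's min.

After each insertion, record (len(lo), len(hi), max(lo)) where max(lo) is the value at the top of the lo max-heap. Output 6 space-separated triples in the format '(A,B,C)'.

Step 1: insert 4 -> lo=[4] hi=[] -> (len(lo)=1, len(hi)=0, max(lo)=4)
Step 2: insert 32 -> lo=[4] hi=[32] -> (len(lo)=1, len(hi)=1, max(lo)=4)
Step 3: insert 45 -> lo=[4, 32] hi=[45] -> (len(lo)=2, len(hi)=1, max(lo)=32)
Step 4: insert 48 -> lo=[4, 32] hi=[45, 48] -> (len(lo)=2, len(hi)=2, max(lo)=32)
Step 5: insert 38 -> lo=[4, 32, 38] hi=[45, 48] -> (len(lo)=3, len(hi)=2, max(lo)=38)
Step 6: insert 8 -> lo=[4, 8, 32] hi=[38, 45, 48] -> (len(lo)=3, len(hi)=3, max(lo)=32)

Answer: (1,0,4) (1,1,4) (2,1,32) (2,2,32) (3,2,38) (3,3,32)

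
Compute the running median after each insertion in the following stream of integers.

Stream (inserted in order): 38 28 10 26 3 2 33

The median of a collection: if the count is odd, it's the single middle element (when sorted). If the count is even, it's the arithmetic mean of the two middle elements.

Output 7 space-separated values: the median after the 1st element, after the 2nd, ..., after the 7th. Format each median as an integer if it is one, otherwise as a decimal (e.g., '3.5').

Answer: 38 33 28 27 26 18 26

Derivation:
Step 1: insert 38 -> lo=[38] (size 1, max 38) hi=[] (size 0) -> median=38
Step 2: insert 28 -> lo=[28] (size 1, max 28) hi=[38] (size 1, min 38) -> median=33
Step 3: insert 10 -> lo=[10, 28] (size 2, max 28) hi=[38] (size 1, min 38) -> median=28
Step 4: insert 26 -> lo=[10, 26] (size 2, max 26) hi=[28, 38] (size 2, min 28) -> median=27
Step 5: insert 3 -> lo=[3, 10, 26] (size 3, max 26) hi=[28, 38] (size 2, min 28) -> median=26
Step 6: insert 2 -> lo=[2, 3, 10] (size 3, max 10) hi=[26, 28, 38] (size 3, min 26) -> median=18
Step 7: insert 33 -> lo=[2, 3, 10, 26] (size 4, max 26) hi=[28, 33, 38] (size 3, min 28) -> median=26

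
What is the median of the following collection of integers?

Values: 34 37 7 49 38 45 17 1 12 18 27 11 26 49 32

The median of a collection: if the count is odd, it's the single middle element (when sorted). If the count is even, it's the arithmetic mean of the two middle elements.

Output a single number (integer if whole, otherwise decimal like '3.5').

Answer: 27

Derivation:
Step 1: insert 34 -> lo=[34] (size 1, max 34) hi=[] (size 0) -> median=34
Step 2: insert 37 -> lo=[34] (size 1, max 34) hi=[37] (size 1, min 37) -> median=35.5
Step 3: insert 7 -> lo=[7, 34] (size 2, max 34) hi=[37] (size 1, min 37) -> median=34
Step 4: insert 49 -> lo=[7, 34] (size 2, max 34) hi=[37, 49] (size 2, min 37) -> median=35.5
Step 5: insert 38 -> lo=[7, 34, 37] (size 3, max 37) hi=[38, 49] (size 2, min 38) -> median=37
Step 6: insert 45 -> lo=[7, 34, 37] (size 3, max 37) hi=[38, 45, 49] (size 3, min 38) -> median=37.5
Step 7: insert 17 -> lo=[7, 17, 34, 37] (size 4, max 37) hi=[38, 45, 49] (size 3, min 38) -> median=37
Step 8: insert 1 -> lo=[1, 7, 17, 34] (size 4, max 34) hi=[37, 38, 45, 49] (size 4, min 37) -> median=35.5
Step 9: insert 12 -> lo=[1, 7, 12, 17, 34] (size 5, max 34) hi=[37, 38, 45, 49] (size 4, min 37) -> median=34
Step 10: insert 18 -> lo=[1, 7, 12, 17, 18] (size 5, max 18) hi=[34, 37, 38, 45, 49] (size 5, min 34) -> median=26
Step 11: insert 27 -> lo=[1, 7, 12, 17, 18, 27] (size 6, max 27) hi=[34, 37, 38, 45, 49] (size 5, min 34) -> median=27
Step 12: insert 11 -> lo=[1, 7, 11, 12, 17, 18] (size 6, max 18) hi=[27, 34, 37, 38, 45, 49] (size 6, min 27) -> median=22.5
Step 13: insert 26 -> lo=[1, 7, 11, 12, 17, 18, 26] (size 7, max 26) hi=[27, 34, 37, 38, 45, 49] (size 6, min 27) -> median=26
Step 14: insert 49 -> lo=[1, 7, 11, 12, 17, 18, 26] (size 7, max 26) hi=[27, 34, 37, 38, 45, 49, 49] (size 7, min 27) -> median=26.5
Step 15: insert 32 -> lo=[1, 7, 11, 12, 17, 18, 26, 27] (size 8, max 27) hi=[32, 34, 37, 38, 45, 49, 49] (size 7, min 32) -> median=27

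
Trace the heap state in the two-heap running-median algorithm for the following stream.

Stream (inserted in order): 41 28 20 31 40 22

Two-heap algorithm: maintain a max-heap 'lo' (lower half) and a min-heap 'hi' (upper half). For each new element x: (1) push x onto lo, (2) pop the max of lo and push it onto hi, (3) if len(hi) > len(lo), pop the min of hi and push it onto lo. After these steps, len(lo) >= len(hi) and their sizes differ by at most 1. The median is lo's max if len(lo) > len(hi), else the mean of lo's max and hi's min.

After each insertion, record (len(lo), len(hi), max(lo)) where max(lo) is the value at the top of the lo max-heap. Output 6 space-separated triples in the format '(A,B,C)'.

Answer: (1,0,41) (1,1,28) (2,1,28) (2,2,28) (3,2,31) (3,3,28)

Derivation:
Step 1: insert 41 -> lo=[41] hi=[] -> (len(lo)=1, len(hi)=0, max(lo)=41)
Step 2: insert 28 -> lo=[28] hi=[41] -> (len(lo)=1, len(hi)=1, max(lo)=28)
Step 3: insert 20 -> lo=[20, 28] hi=[41] -> (len(lo)=2, len(hi)=1, max(lo)=28)
Step 4: insert 31 -> lo=[20, 28] hi=[31, 41] -> (len(lo)=2, len(hi)=2, max(lo)=28)
Step 5: insert 40 -> lo=[20, 28, 31] hi=[40, 41] -> (len(lo)=3, len(hi)=2, max(lo)=31)
Step 6: insert 22 -> lo=[20, 22, 28] hi=[31, 40, 41] -> (len(lo)=3, len(hi)=3, max(lo)=28)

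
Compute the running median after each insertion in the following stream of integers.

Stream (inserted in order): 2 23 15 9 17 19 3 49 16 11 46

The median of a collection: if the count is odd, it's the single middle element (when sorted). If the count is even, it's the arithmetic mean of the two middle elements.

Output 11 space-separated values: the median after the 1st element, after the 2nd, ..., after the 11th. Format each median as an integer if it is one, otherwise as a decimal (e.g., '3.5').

Step 1: insert 2 -> lo=[2] (size 1, max 2) hi=[] (size 0) -> median=2
Step 2: insert 23 -> lo=[2] (size 1, max 2) hi=[23] (size 1, min 23) -> median=12.5
Step 3: insert 15 -> lo=[2, 15] (size 2, max 15) hi=[23] (size 1, min 23) -> median=15
Step 4: insert 9 -> lo=[2, 9] (size 2, max 9) hi=[15, 23] (size 2, min 15) -> median=12
Step 5: insert 17 -> lo=[2, 9, 15] (size 3, max 15) hi=[17, 23] (size 2, min 17) -> median=15
Step 6: insert 19 -> lo=[2, 9, 15] (size 3, max 15) hi=[17, 19, 23] (size 3, min 17) -> median=16
Step 7: insert 3 -> lo=[2, 3, 9, 15] (size 4, max 15) hi=[17, 19, 23] (size 3, min 17) -> median=15
Step 8: insert 49 -> lo=[2, 3, 9, 15] (size 4, max 15) hi=[17, 19, 23, 49] (size 4, min 17) -> median=16
Step 9: insert 16 -> lo=[2, 3, 9, 15, 16] (size 5, max 16) hi=[17, 19, 23, 49] (size 4, min 17) -> median=16
Step 10: insert 11 -> lo=[2, 3, 9, 11, 15] (size 5, max 15) hi=[16, 17, 19, 23, 49] (size 5, min 16) -> median=15.5
Step 11: insert 46 -> lo=[2, 3, 9, 11, 15, 16] (size 6, max 16) hi=[17, 19, 23, 46, 49] (size 5, min 17) -> median=16

Answer: 2 12.5 15 12 15 16 15 16 16 15.5 16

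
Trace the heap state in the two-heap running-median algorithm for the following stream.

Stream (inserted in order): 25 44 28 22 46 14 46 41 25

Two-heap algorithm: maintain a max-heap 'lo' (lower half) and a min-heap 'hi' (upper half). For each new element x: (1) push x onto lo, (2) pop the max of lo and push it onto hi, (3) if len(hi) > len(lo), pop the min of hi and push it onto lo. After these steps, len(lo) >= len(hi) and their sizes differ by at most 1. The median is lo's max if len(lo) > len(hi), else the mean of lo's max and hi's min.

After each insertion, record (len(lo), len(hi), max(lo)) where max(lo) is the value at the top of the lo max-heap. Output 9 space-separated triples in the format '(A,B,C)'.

Step 1: insert 25 -> lo=[25] hi=[] -> (len(lo)=1, len(hi)=0, max(lo)=25)
Step 2: insert 44 -> lo=[25] hi=[44] -> (len(lo)=1, len(hi)=1, max(lo)=25)
Step 3: insert 28 -> lo=[25, 28] hi=[44] -> (len(lo)=2, len(hi)=1, max(lo)=28)
Step 4: insert 22 -> lo=[22, 25] hi=[28, 44] -> (len(lo)=2, len(hi)=2, max(lo)=25)
Step 5: insert 46 -> lo=[22, 25, 28] hi=[44, 46] -> (len(lo)=3, len(hi)=2, max(lo)=28)
Step 6: insert 14 -> lo=[14, 22, 25] hi=[28, 44, 46] -> (len(lo)=3, len(hi)=3, max(lo)=25)
Step 7: insert 46 -> lo=[14, 22, 25, 28] hi=[44, 46, 46] -> (len(lo)=4, len(hi)=3, max(lo)=28)
Step 8: insert 41 -> lo=[14, 22, 25, 28] hi=[41, 44, 46, 46] -> (len(lo)=4, len(hi)=4, max(lo)=28)
Step 9: insert 25 -> lo=[14, 22, 25, 25, 28] hi=[41, 44, 46, 46] -> (len(lo)=5, len(hi)=4, max(lo)=28)

Answer: (1,0,25) (1,1,25) (2,1,28) (2,2,25) (3,2,28) (3,3,25) (4,3,28) (4,4,28) (5,4,28)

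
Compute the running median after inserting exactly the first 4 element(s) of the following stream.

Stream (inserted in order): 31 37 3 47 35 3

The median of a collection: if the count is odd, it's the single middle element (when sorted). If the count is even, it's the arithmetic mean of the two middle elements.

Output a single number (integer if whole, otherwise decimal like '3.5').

Answer: 34

Derivation:
Step 1: insert 31 -> lo=[31] (size 1, max 31) hi=[] (size 0) -> median=31
Step 2: insert 37 -> lo=[31] (size 1, max 31) hi=[37] (size 1, min 37) -> median=34
Step 3: insert 3 -> lo=[3, 31] (size 2, max 31) hi=[37] (size 1, min 37) -> median=31
Step 4: insert 47 -> lo=[3, 31] (size 2, max 31) hi=[37, 47] (size 2, min 37) -> median=34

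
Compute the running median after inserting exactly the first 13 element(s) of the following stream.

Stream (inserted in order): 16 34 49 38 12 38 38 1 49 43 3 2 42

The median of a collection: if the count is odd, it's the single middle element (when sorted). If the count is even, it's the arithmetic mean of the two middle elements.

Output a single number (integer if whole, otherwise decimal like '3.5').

Answer: 38

Derivation:
Step 1: insert 16 -> lo=[16] (size 1, max 16) hi=[] (size 0) -> median=16
Step 2: insert 34 -> lo=[16] (size 1, max 16) hi=[34] (size 1, min 34) -> median=25
Step 3: insert 49 -> lo=[16, 34] (size 2, max 34) hi=[49] (size 1, min 49) -> median=34
Step 4: insert 38 -> lo=[16, 34] (size 2, max 34) hi=[38, 49] (size 2, min 38) -> median=36
Step 5: insert 12 -> lo=[12, 16, 34] (size 3, max 34) hi=[38, 49] (size 2, min 38) -> median=34
Step 6: insert 38 -> lo=[12, 16, 34] (size 3, max 34) hi=[38, 38, 49] (size 3, min 38) -> median=36
Step 7: insert 38 -> lo=[12, 16, 34, 38] (size 4, max 38) hi=[38, 38, 49] (size 3, min 38) -> median=38
Step 8: insert 1 -> lo=[1, 12, 16, 34] (size 4, max 34) hi=[38, 38, 38, 49] (size 4, min 38) -> median=36
Step 9: insert 49 -> lo=[1, 12, 16, 34, 38] (size 5, max 38) hi=[38, 38, 49, 49] (size 4, min 38) -> median=38
Step 10: insert 43 -> lo=[1, 12, 16, 34, 38] (size 5, max 38) hi=[38, 38, 43, 49, 49] (size 5, min 38) -> median=38
Step 11: insert 3 -> lo=[1, 3, 12, 16, 34, 38] (size 6, max 38) hi=[38, 38, 43, 49, 49] (size 5, min 38) -> median=38
Step 12: insert 2 -> lo=[1, 2, 3, 12, 16, 34] (size 6, max 34) hi=[38, 38, 38, 43, 49, 49] (size 6, min 38) -> median=36
Step 13: insert 42 -> lo=[1, 2, 3, 12, 16, 34, 38] (size 7, max 38) hi=[38, 38, 42, 43, 49, 49] (size 6, min 38) -> median=38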